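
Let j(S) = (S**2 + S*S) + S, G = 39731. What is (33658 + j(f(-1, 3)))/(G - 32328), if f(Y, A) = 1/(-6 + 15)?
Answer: 2726309/599643 ≈ 4.5466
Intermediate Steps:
f(Y, A) = 1/9
j(S) = S + 2*S**2 (j(S) = (S**2 + S**2) + S = 2*S**2 + S = S + 2*S**2)
(33658 + j(f(-1, 3)))/(G - 32328) = (33658 + (1 + 2*(1/9))/9)/(39731 - 32328) = (33658 + (1 + 2/9)/9)/7403 = (33658 + (1/9)*(11/9))*(1/7403) = (33658 + 11/81)*(1/7403) = (2726309/81)*(1/7403) = 2726309/599643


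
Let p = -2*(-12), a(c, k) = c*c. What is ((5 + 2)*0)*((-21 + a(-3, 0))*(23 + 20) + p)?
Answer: 0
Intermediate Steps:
a(c, k) = c²
p = 24
((5 + 2)*0)*((-21 + a(-3, 0))*(23 + 20) + p) = ((5 + 2)*0)*((-21 + (-3)²)*(23 + 20) + 24) = (7*0)*((-21 + 9)*43 + 24) = 0*(-12*43 + 24) = 0*(-516 + 24) = 0*(-492) = 0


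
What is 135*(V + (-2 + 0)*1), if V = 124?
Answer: 16470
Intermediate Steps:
135*(V + (-2 + 0)*1) = 135*(124 + (-2 + 0)*1) = 135*(124 - 2*1) = 135*(124 - 2) = 135*122 = 16470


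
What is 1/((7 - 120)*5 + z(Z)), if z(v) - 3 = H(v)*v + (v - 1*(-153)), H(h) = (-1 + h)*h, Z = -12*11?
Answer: -1/2317933 ≈ -4.3142e-7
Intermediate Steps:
Z = -132
H(h) = h*(-1 + h)
z(v) = 156 + v + v²*(-1 + v) (z(v) = 3 + ((v*(-1 + v))*v + (v - 1*(-153))) = 3 + (v²*(-1 + v) + (v + 153)) = 3 + (v²*(-1 + v) + (153 + v)) = 3 + (153 + v + v²*(-1 + v)) = 156 + v + v²*(-1 + v))
1/((7 - 120)*5 + z(Z)) = 1/((7 - 120)*5 + (156 - 132 + (-132)²*(-1 - 132))) = 1/(-113*5 + (156 - 132 + 17424*(-133))) = 1/(-565 + (156 - 132 - 2317392)) = 1/(-565 - 2317368) = 1/(-2317933) = -1/2317933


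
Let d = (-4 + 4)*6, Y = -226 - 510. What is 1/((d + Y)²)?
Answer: 1/541696 ≈ 1.8461e-6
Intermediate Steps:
Y = -736
d = 0 (d = 0*6 = 0)
1/((d + Y)²) = 1/((0 - 736)²) = 1/((-736)²) = 1/541696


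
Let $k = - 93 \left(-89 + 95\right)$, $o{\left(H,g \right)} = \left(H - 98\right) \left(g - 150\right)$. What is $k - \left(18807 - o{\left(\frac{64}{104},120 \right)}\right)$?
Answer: $- \frac{213765}{13} \approx -16443.0$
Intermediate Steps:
$o{\left(H,g \right)} = \left(-150 + g\right) \left(-98 + H\right)$ ($o{\left(H,g \right)} = \left(-98 + H\right) \left(-150 + g\right) = \left(-150 + g\right) \left(-98 + H\right)$)
$k = -558$ ($k = \left(-93\right) 6 = -558$)
$k - \left(18807 - o{\left(\frac{64}{104},120 \right)}\right) = -558 - \left(18807 - \left(14700 - 150 \cdot \frac{64}{104} - 11760 + \frac{64}{104} \cdot 120\right)\right) = -558 - \left(18807 - \left(14700 - 150 \cdot 64 \cdot \frac{1}{104} - 11760 + 64 \cdot \frac{1}{104} \cdot 120\right)\right) = -558 - \left(18807 - \left(14700 - \frac{1200}{13} - 11760 + \frac{8}{13} \cdot 120\right)\right) = -558 - \left(18807 - \left(14700 - \frac{1200}{13} - 11760 + \frac{960}{13}\right)\right) = -558 - \left(18807 - \frac{37980}{13}\right) = -558 - \frac{206511}{13} = - \frac{213765}{13}$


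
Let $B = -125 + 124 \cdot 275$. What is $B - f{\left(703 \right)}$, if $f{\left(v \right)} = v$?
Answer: $33272$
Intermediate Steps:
$B = 33975$ ($B = -125 + 34100 = 33975$)
$B - f{\left(703 \right)} = 33975 - 703 = 33272$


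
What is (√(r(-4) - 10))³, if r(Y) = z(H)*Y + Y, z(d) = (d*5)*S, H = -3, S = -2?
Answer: -134*I*√134 ≈ -1551.2*I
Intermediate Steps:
z(d) = -10*d (z(d) = (d*5)*(-2) = (5*d)*(-2) = -10*d)
r(Y) = 31*Y (r(Y) = (-10*(-3))*Y + Y = 30*Y + Y = 31*Y)
(√(r(-4) - 10))³ = (√(31*(-4) - 10))³ = (√(-124 - 10))³ = (√(-134))³ = (I*√134)³ = -134*I*√134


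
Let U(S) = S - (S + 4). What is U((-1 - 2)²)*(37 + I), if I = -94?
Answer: 228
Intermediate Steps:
U(S) = -4 (U(S) = S - (4 + S) = S + (-4 - S) = -4)
U((-1 - 2)²)*(37 + I) = -4*(37 - 94) = -4*(-57) = 228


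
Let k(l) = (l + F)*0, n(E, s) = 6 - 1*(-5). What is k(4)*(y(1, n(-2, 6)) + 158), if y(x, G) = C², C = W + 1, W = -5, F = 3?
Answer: 0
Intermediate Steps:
n(E, s) = 11 (n(E, s) = 6 + 5 = 11)
C = -4 (C = -5 + 1 = -4)
y(x, G) = 16 (y(x, G) = (-4)² = 16)
k(l) = 0 (k(l) = (l + 3)*0 = (3 + l)*0 = 0)
k(4)*(y(1, n(-2, 6)) + 158) = 0*(16 + 158) = 0*174 = 0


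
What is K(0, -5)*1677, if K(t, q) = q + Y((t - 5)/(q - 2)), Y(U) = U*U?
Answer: -368940/49 ≈ -7529.4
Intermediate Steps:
Y(U) = U**2
K(t, q) = q + (-5 + t)**2/(-2 + q)**2 (K(t, q) = q + ((t - 5)/(q - 2))**2 = q + ((-5 + t)/(-2 + q))**2 = q + (-5 + t)**2/(-2 + q)**2)
K(0, -5)*1677 = (-5 + (-5 + 0)**2/(-2 - 5)**2)*1677 = (-5 + (-5)**2/(-7)**2)*1677 = (-5 + 25*(1/49))*1677 = (-5 + 25/49)*1677 = -220/49*1677 = -368940/49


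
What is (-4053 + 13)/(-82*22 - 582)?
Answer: 2020/1193 ≈ 1.6932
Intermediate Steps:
(-4053 + 13)/(-82*22 - 582) = -4040/(-1804 - 582) = -4040/(-2386) = -4040*(-1/2386) = 2020/1193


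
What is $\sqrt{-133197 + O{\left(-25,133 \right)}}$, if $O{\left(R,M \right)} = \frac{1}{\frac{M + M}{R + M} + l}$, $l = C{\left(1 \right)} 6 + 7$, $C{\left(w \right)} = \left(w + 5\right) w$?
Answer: $\frac{i \sqrt{802781516355}}{2455} \approx 364.96 i$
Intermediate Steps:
$C{\left(w \right)} = w \left(5 + w\right)$ ($C{\left(w \right)} = \left(5 + w\right) w = w \left(5 + w\right)$)
$l = 43$ ($l = 1 \left(5 + 1\right) 6 + 7 = 1 \cdot 6 \cdot 6 + 7 = 6 \cdot 6 + 7 = 36 + 7 = 43$)
$O{\left(R,M \right)} = \frac{1}{43 + \frac{2 M}{M + R}}$ ($O{\left(R,M \right)} = \frac{1}{\frac{M + M}{R + M} + 43} = \frac{1}{\frac{2 M}{M + R} + 43} = \frac{1}{43 + \frac{2 M}{M + R}}$)
$\sqrt{-133197 + O{\left(-25,133 \right)}} = \sqrt{-133197 + \frac{133 - 25}{43 \left(-25\right) + 45 \cdot 133}} = \sqrt{-133197 + \frac{1}{-1075 + 5985} \cdot 108} = \sqrt{-133197 + \frac{1}{4910} \cdot 108} = \sqrt{-133197 + \frac{54}{2455}} = \sqrt{- \frac{326998581}{2455}} = \frac{i \sqrt{802781516355}}{2455}$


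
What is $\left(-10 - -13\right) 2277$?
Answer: $6831$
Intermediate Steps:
$\left(-10 - -13\right) 2277 = \left(-10 + 13\right) 2277 = 3 \cdot 2277 = 6831$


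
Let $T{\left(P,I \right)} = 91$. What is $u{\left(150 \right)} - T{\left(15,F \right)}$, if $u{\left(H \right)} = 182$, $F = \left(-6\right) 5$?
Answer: $91$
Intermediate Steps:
$F = -30$
$u{\left(150 \right)} - T{\left(15,F \right)} = 182 - 91 = 91$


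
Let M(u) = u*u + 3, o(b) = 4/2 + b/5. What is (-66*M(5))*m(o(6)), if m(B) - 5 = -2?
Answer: -5544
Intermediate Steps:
o(b) = 2 + b/5 (o(b) = 4*(1/2) + b*(1/5) = 2 + b/5)
M(u) = 3 + u**2 (M(u) = u**2 + 3 = 3 + u**2)
m(B) = 3 (m(B) = 5 - 2 = 3)
(-66*M(5))*m(o(6)) = -66*(3 + 5**2)*3 = -66*(3 + 25)*3 = -66*28*3 = -1848*3 = -5544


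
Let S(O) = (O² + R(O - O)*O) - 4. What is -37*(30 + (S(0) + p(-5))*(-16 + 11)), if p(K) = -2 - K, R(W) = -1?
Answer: -1295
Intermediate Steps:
S(O) = -4 + O² - O (S(O) = (O² - O) - 4 = -4 + O² - O)
-37*(30 + (S(0) + p(-5))*(-16 + 11)) = -37*(30 + ((-4 + 0² - 1*0) + (-2 - 1*(-5)))*(-16 + 11)) = -37*(30 + ((-4 + 0 + 0) + (-2 + 5))*(-5)) = -37*(30 + (-4 + 3)*(-5)) = -37*(30 - 1*(-5)) = -37*(30 + 5) = -37*35 = -1295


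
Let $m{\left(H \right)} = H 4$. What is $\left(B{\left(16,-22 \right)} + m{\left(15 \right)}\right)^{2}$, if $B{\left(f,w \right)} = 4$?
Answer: $4096$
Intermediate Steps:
$m{\left(H \right)} = 4 H$
$\left(B{\left(16,-22 \right)} + m{\left(15 \right)}\right)^{2} = \left(4 + 4 \cdot 15\right)^{2} = \left(4 + 60\right)^{2} = 64^{2} = 4096$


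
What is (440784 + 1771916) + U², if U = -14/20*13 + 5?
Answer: 221271681/100 ≈ 2.2127e+6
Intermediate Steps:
U = -41/10 (U = -14*1/20*13 + 5 = -7/10*13 + 5 = -91/10 + 5 = -41/10 ≈ -4.1000)
(440784 + 1771916) + U² = (440784 + 1771916) + (-41/10)² = 2212700 + 1681/100 = 221271681/100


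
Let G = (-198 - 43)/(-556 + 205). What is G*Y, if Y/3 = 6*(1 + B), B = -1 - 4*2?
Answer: -3856/39 ≈ -98.872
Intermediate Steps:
B = -9 (B = -1 - 8 = -9)
G = 241/351 (G = -241/(-351) = -241*(-1/351) = 241/351 ≈ 0.68661)
Y = -144 (Y = 3*(6*(1 - 9)) = 3*(6*(-8)) = 3*(-48) = -144)
G*Y = (241/351)*(-144) = -3856/39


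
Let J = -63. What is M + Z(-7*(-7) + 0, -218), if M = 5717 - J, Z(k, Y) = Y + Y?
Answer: 5344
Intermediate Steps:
Z(k, Y) = 2*Y
M = 5780 (M = 5717 - 1*(-63) = 5717 + 63 = 5780)
M + Z(-7*(-7) + 0, -218) = 5780 + 2*(-218) = 5780 - 436 = 5344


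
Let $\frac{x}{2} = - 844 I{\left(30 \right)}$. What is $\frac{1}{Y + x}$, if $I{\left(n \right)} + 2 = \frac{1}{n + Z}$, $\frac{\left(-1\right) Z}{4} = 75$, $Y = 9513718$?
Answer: $\frac{135}{1284808534} \approx 1.0507 \cdot 10^{-7}$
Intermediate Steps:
$Z = -300$ ($Z = \left(-4\right) 75 = -300$)
$I{\left(n \right)} = -2 + \frac{1}{-300 + n}$ ($I{\left(n \right)} = -2 + \frac{1}{n - 300} = -2 + \frac{1}{-300 + n}$)
$x = \frac{456604}{135}$ ($x = 2 \left(- 844 \frac{601 - 60}{-300 + 30}\right) = 2 \left(- 844 \frac{601 - 60}{-270}\right) = 2 \left(- 844 \left(\left(- \frac{1}{270}\right) 541\right)\right) = 2 \left(\left(-844\right) \left(- \frac{541}{270}\right)\right) = 2 \cdot \frac{228302}{135} = \frac{456604}{135} \approx 3382.3$)
$\frac{1}{Y + x} = \frac{1}{9513718 + \frac{456604}{135}} = \frac{1}{\frac{1284808534}{135}} = \frac{135}{1284808534}$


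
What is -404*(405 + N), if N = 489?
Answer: -361176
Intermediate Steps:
-404*(405 + N) = -404*(405 + 489) = -404*894 = -361176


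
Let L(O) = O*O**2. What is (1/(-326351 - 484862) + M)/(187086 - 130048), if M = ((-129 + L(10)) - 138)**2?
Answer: 217927910778/23134983547 ≈ 9.4198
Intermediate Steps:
L(O) = O**3
M = 537289 (M = ((-129 + 10**3) - 138)**2 = ((-129 + 1000) - 138)**2 = (871 - 138)**2 = 733**2 = 537289)
(1/(-326351 - 484862) + M)/(187086 - 130048) = (1/(-326351 - 484862) + 537289)/(187086 - 130048) = (1/(-811213) + 537289)/57038 = (-1/811213 + 537289)*(1/57038) = (435855821556/811213)*(1/57038) = 217927910778/23134983547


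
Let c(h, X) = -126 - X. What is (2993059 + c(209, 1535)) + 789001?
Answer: 3780399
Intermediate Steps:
(2993059 + c(209, 1535)) + 789001 = (2993059 + (-126 - 1*1535)) + 789001 = (2993059 + (-126 - 1535)) + 789001 = (2993059 - 1661) + 789001 = 2991398 + 789001 = 3780399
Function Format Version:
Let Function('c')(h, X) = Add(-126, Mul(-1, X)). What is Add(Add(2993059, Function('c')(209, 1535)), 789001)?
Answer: 3780399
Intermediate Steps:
Add(Add(2993059, Function('c')(209, 1535)), 789001) = Add(Add(2993059, Add(-126, Mul(-1, 1535))), 789001) = Add(Add(2993059, Add(-126, -1535)), 789001) = Add(Add(2993059, -1661), 789001) = Add(2991398, 789001) = 3780399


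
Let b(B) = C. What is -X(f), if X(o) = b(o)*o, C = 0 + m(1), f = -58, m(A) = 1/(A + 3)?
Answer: 29/2 ≈ 14.500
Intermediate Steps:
m(A) = 1/(3 + A)
C = 1/4 (C = 0 + 1/(3 + 1) = 0 + 1/4 = 1/4 ≈ 0.25000)
b(B) = 1/4
X(o) = o/4
-X(f) = -(-58)/4 = -1*(-29/2) = 29/2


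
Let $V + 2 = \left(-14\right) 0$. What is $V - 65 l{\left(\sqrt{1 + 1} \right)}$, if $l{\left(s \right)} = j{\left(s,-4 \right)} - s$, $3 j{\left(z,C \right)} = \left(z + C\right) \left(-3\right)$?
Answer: $-262 + 130 \sqrt{2} \approx -78.152$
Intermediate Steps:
$j{\left(z,C \right)} = - C - z$ ($j{\left(z,C \right)} = \frac{\left(z + C\right) \left(-3\right)}{3} = \frac{\left(C + z\right) \left(-3\right)}{3} = \frac{- 3 C - 3 z}{3} = - C - z$)
$V = -2$ ($V = -2 - 0 = -2 + 0 = -2$)
$l{\left(s \right)} = 4 - 2 s$ ($l{\left(s \right)} = \left(\left(-1\right) \left(-4\right) - s\right) - s = \left(4 - s\right) - s = 4 - 2 s$)
$V - 65 l{\left(\sqrt{1 + 1} \right)} = -2 - 65 \left(4 - 2 \sqrt{1 + 1}\right) = -2 - 65 \left(4 - 2 \sqrt{2}\right) = -2 - \left(260 - 130 \sqrt{2}\right) = -262 + 130 \sqrt{2}$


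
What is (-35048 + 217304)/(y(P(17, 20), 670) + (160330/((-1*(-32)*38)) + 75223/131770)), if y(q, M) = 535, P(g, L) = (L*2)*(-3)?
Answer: 2433608476160/8911870539 ≈ 273.07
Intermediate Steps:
P(g, L) = -6*L (P(g, L) = (2*L)*(-3) = -6*L)
(-35048 + 217304)/(y(P(17, 20), 670) + (160330/((-1*(-32)*38)) + 75223/131770)) = (-35048 + 217304)/(535 + (160330/((-1*(-32)*38)) + 75223/131770)) = 182256/(535 + (160330/((32*38)) + 75223*(1/131770))) = 182256/(535 + (160330/1216 + 75223/131770)) = 182256/(535 + (160330*(1/1216) + 75223/131770)) = 182256/(535 + (80165/608 + 75223/131770)) = 182256/(535 + 5304538817/40058080) = 182256/(26735611617/40058080) = 182256*(40058080/26735611617) = 2433608476160/8911870539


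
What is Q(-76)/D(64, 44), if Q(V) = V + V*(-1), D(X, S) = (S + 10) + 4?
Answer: 0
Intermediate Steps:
D(X, S) = 14 + S (D(X, S) = (10 + S) + 4 = 14 + S)
Q(V) = 0 (Q(V) = V - V = 0)
Q(-76)/D(64, 44) = 0/(14 + 44) = 0/58 = 0*(1/58) = 0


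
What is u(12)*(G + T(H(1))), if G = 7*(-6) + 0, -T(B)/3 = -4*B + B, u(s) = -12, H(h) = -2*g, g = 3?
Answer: 1152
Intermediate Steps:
H(h) = -6 (H(h) = -2*3 = -6)
T(B) = 9*B (T(B) = -3*(-4*B + B) = -(-9)*B = 9*B)
G = -42 (G = -42 + 0 = -42)
u(12)*(G + T(H(1))) = -12*(-42 + 9*(-6)) = -12*(-42 - 54) = -12*(-96) = 1152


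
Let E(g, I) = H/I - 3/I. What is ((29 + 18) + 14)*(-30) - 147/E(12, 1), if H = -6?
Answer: -5441/3 ≈ -1813.7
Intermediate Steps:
E(g, I) = -9/I (E(g, I) = -6/I - 3/I = -9/I)
((29 + 18) + 14)*(-30) - 147/E(12, 1) = ((29 + 18) + 14)*(-30) - 147/((-9/1)) = (47 + 14)*(-30) - 147/((-9*1)) = 61*(-30) - 147/(-9) = -1830 - 147*(-1/9) = -1830 + 49/3 = -5441/3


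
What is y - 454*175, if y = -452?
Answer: -79902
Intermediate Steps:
y - 454*175 = -452 - 454*175 = -452 - 79450 = -79902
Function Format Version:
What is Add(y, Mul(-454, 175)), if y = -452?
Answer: -79902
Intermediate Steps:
Add(y, Mul(-454, 175)) = Add(-452, Mul(-454, 175)) = Add(-452, -79450) = -79902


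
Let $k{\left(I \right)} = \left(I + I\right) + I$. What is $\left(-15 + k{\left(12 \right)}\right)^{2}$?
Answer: $441$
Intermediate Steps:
$k{\left(I \right)} = 3 I$ ($k{\left(I \right)} = 2 I + I = 3 I$)
$\left(-15 + k{\left(12 \right)}\right)^{2} = \left(-15 + 3 \cdot 12\right)^{2} = \left(-15 + 36\right)^{2} = 21^{2} = 441$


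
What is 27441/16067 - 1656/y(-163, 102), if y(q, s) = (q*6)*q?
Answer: 724645437/426884123 ≈ 1.6975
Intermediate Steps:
y(q, s) = 6*q**2 (y(q, s) = (6*q)*q = 6*q**2)
27441/16067 - 1656/y(-163, 102) = 27441/16067 - 1656/(6*(-163)**2) = 27441*(1/16067) - 1656/(6*26569) = 27441/16067 - 1656/159414 = 27441/16067 - 1656*1/159414 = 27441/16067 - 276/26569 = 724645437/426884123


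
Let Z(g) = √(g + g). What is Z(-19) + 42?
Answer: 42 + I*√38 ≈ 42.0 + 6.1644*I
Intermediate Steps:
Z(g) = √2*√g (Z(g) = √(2*g) = √2*√g)
Z(-19) + 42 = √2*√(-19) + 42 = √2*(I*√19) + 42 = I*√38 + 42 = 42 + I*√38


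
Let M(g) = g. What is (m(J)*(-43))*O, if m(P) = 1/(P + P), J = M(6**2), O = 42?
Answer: -301/12 ≈ -25.083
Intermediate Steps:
J = 36 (J = 6**2 = 36)
m(P) = 1/(2*P)
(m(J)*(-43))*O = (((1/2)/36)*(-43))*42 = (((1/2)*(1/36))*(-43))*42 = ((1/72)*(-43))*42 = -43/72*42 = -301/12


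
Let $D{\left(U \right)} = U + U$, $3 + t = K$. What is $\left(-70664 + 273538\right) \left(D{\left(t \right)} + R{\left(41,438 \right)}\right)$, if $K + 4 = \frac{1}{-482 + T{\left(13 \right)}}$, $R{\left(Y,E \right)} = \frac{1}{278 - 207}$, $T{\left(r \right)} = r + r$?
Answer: $- \frac{22972944575}{8094} \approx -2.8383 \cdot 10^{6}$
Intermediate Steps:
$T{\left(r \right)} = 2 r$
$R{\left(Y,E \right)} = \frac{1}{71}$
$K = - \frac{1825}{456}$ ($K = -4 + \frac{1}{-482 + 2 \cdot 13} = -4 + \frac{1}{-482 + 26} = -4 + \frac{1}{-456} = -4 - \frac{1}{456} = - \frac{1825}{456} \approx -4.0022$)
$t = - \frac{3193}{456}$ ($t = -3 - \frac{1825}{456} = - \frac{3193}{456} \approx -7.0022$)
$D{\left(U \right)} = 2 U$
$\left(-70664 + 273538\right) \left(D{\left(t \right)} + R{\left(41,438 \right)}\right) = \left(-70664 + 273538\right) \left(2 \left(- \frac{3193}{456}\right) + \frac{1}{71}\right) = 202874 \left(- \frac{3193}{228} + \frac{1}{71}\right) = 202874 \left(- \frac{226475}{16188}\right) = - \frac{22972944575}{8094}$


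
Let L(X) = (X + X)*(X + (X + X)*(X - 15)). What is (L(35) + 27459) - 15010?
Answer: 112899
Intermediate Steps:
L(X) = 2*X*(X + 2*X*(-15 + X)) (L(X) = (2*X)*(X + (2*X)*(-15 + X)) = (2*X)*(X + 2*X*(-15 + X)) = 2*X*(X + 2*X*(-15 + X)))
(L(35) + 27459) - 15010 = (35²*(-58 + 4*35) + 27459) - 15010 = (1225*(-58 + 140) + 27459) - 15010 = (1225*82 + 27459) - 15010 = (100450 + 27459) - 15010 = 127909 - 15010 = 112899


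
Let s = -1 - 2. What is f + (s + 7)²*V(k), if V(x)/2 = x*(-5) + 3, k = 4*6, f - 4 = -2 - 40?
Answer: -3782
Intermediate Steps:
s = -3
f = -38 (f = 4 + (-2 - 40) = 4 - 42 = -38)
k = 24
V(x) = 6 - 10*x (V(x) = 2*(x*(-5) + 3) = 2*(-5*x + 3) = 2*(3 - 5*x) = 6 - 10*x)
f + (s + 7)²*V(k) = -38 + (-3 + 7)²*(6 - 10*24) = -38 + 4²*(6 - 240) = -38 + 16*(-234) = -38 - 3744 = -3782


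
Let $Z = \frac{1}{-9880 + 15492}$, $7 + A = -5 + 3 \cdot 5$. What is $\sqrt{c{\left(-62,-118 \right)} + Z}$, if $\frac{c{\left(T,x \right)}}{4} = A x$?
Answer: $\frac{i \sqrt{11149067173}}{2806} \approx 37.63 i$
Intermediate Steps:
$A = 3$ ($A = -7 + \left(-5 + 3 \cdot 5\right) = -7 + \left(-5 + 15\right) = -7 + 10 = 3$)
$Z = \frac{1}{5612} \approx 0.00017819$
$c{\left(T,x \right)} = 12 x$ ($c{\left(T,x \right)} = 4 \cdot 3 x = 12 x$)
$\sqrt{c{\left(-62,-118 \right)} + Z} = \sqrt{12 \left(-118\right) + \frac{1}{5612}} = \sqrt{-1416 + \frac{1}{5612}} = \sqrt{- \frac{7946591}{5612}} = \frac{i \sqrt{11149067173}}{2806}$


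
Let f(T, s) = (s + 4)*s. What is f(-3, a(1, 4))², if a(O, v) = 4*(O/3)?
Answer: 4096/81 ≈ 50.568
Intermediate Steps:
a(O, v) = 4*O/3 (a(O, v) = 4*(O*(⅓)) = 4*(O/3) = 4*O/3)
f(T, s) = s*(4 + s) (f(T, s) = (4 + s)*s = s*(4 + s))
f(-3, a(1, 4))² = (((4/3)*1)*(4 + (4/3)*1))² = (4*(4 + 4/3)/3)² = ((4/3)*(16/3))² = (64/9)² = 4096/81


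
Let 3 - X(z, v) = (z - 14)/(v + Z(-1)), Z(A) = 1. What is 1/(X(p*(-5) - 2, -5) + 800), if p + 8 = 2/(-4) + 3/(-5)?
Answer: 8/6483 ≈ 0.0012340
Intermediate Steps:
p = -91/10 (p = -8 + (2/(-4) + 3/(-5)) = -8 + (2*(-¼) + 3*(-⅕)) = -8 + (-½ - ⅗) = -8 - 11/10 = -91/10 ≈ -9.1000)
X(z, v) = 3 - (-14 + z)/(1 + v) (X(z, v) = 3 - (z - 14)/(v + 1) = 3 - (-14 + z)/(1 + v))
1/(X(p*(-5) - 2, -5) + 800) = 1/((17 - (-91/10*(-5) - 2) + 3*(-5))/(1 - 5) + 800) = 1/((17 - (91/2 - 2) - 15)/(-4) + 800) = 1/(-(17 - 1*87/2 - 15)/4 + 800) = 1/(-(17 - 87/2 - 15)/4 + 800) = 1/(-¼*(-83/2) + 800) = 1/(83/8 + 800) = 1/(6483/8) = 8/6483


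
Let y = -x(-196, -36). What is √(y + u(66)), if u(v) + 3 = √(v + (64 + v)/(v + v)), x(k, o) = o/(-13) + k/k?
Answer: √(-4983264 + 11154*√291786)/858 ≈ 1.1896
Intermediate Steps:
x(k, o) = 1 - o/13 (x(k, o) = o*(-1/13) + 1 = -o/13 + 1 = 1 - o/13)
u(v) = -3 + √(v + (64 + v)/(2*v)) (u(v) = -3 + √(v + (64 + v)/(v + v)) = -3 + √(v + (64 + v)/((2*v))) = -3 + √(v + (64 + v)*(1/(2*v))) = -3 + √(v + (64 + v)/(2*v)))
y = -49/13 (y = -(1 - 1/13*(-36)) = -(1 + 36/13) = -1*49/13 = -49/13 ≈ -3.7692)
√(y + u(66)) = √(-49/13 + (-3 + √(2 + 4*66 + 128/66)/2)) = √(-49/13 + (-3 + √(2 + 264 + 128*(1/66))/2)) = √(-49/13 + (-3 + √(2 + 264 + 64/33)/2)) = √(-49/13 + (-3 + √(8842/33)/2)) = √(-49/13 + (-3 + (√291786/33)/2)) = √(-49/13 + (-3 + √291786/66)) = √(-88/13 + √291786/66)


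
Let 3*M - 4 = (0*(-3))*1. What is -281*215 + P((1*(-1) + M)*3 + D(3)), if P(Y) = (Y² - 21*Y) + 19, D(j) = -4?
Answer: -60324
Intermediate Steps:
M = 4/3 (M = 4/3 + ((0*(-3))*1)/3 = 4/3 + (0*1)/3 = 4/3 + (⅓)*0 = 4/3 + 0 = 4/3 ≈ 1.3333)
P(Y) = 19 + Y² - 21*Y
-281*215 + P((1*(-1) + M)*3 + D(3)) = -281*215 + (19 + ((1*(-1) + 4/3)*3 - 4)² - 21*((1*(-1) + 4/3)*3 - 4)) = -60415 + (19 + ((-1 + 4/3)*3 - 4)² - 21*((-1 + 4/3)*3 - 4)) = -60415 + (19 + ((⅓)*3 - 4)² - 21*((⅓)*3 - 4)) = -60415 + (19 + (1 - 4)² - 21*(1 - 4)) = -60415 + (19 + (-3)² - 21*(-3)) = -60415 + (19 + 9 + 63) = -60415 + 91 = -60324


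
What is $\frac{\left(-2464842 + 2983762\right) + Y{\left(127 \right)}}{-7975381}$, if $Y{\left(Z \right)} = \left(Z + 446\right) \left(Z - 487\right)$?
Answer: $- \frac{312640}{7975381} \approx -0.039201$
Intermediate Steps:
$Y{\left(Z \right)} = \left(-487 + Z\right) \left(446 + Z\right)$ ($Y{\left(Z \right)} = \left(446 + Z\right) \left(-487 + Z\right) = \left(-487 + Z\right) \left(446 + Z\right)$)
$\frac{\left(-2464842 + 2983762\right) + Y{\left(127 \right)}}{-7975381} = \frac{\left(-2464842 + 2983762\right) - \left(222409 - 16129\right)}{-7975381} = \left(518920 - 206280\right) \left(- \frac{1}{7975381}\right) = 312640 \left(- \frac{1}{7975381}\right) = - \frac{312640}{7975381}$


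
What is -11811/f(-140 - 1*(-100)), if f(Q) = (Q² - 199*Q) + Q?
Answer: -11811/9520 ≈ -1.2407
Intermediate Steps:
f(Q) = Q² - 198*Q
-11811/f(-140 - 1*(-100)) = -11811*1/((-198 + (-140 - 1*(-100)))*(-140 - 1*(-100))) = -11811*1/((-198 + (-140 + 100))*(-140 + 100)) = -11811*(-1/(40*(-198 - 40))) = -11811/((-40*(-238))) = -11811/9520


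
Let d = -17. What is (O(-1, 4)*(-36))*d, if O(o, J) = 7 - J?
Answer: 1836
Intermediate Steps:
(O(-1, 4)*(-36))*d = ((7 - 1*4)*(-36))*(-17) = ((7 - 4)*(-36))*(-17) = (3*(-36))*(-17) = -108*(-17) = 1836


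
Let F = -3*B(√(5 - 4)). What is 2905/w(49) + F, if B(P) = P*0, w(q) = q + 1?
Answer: 581/10 ≈ 58.100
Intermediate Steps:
w(q) = 1 + q
B(P) = 0
F = 0 (F = -3*0 = 0)
2905/w(49) + F = 2905/(1 + 49) + 0 = 2905/50 + 0 = 2905*(1/50) + 0 = 581/10 + 0 = 581/10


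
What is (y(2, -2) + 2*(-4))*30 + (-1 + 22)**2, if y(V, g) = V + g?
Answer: 201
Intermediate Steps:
(y(2, -2) + 2*(-4))*30 + (-1 + 22)**2 = ((2 - 2) + 2*(-4))*30 + (-1 + 22)**2 = (0 - 8)*30 + 21**2 = -8*30 + 441 = -240 + 441 = 201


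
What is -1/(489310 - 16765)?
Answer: -1/472545 ≈ -2.1162e-6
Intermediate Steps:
-1/(489310 - 16765) = -1/472545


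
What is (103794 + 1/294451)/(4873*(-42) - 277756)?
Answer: -30562247095/142049640322 ≈ -0.21515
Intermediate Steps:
(103794 + 1/294451)/(4873*(-42) - 277756) = (103794 + 1/294451)/(-204666 - 277756) = (30562247095/294451)/(-482422) = (30562247095/294451)*(-1/482422) = -30562247095/142049640322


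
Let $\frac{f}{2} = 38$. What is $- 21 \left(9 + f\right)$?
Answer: $-1785$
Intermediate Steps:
$f = 76$ ($f = 2 \cdot 38 = 76$)
$- 21 \left(9 + f\right) = - 21 \left(9 + 76\right) = \left(-21\right) 85 = -1785$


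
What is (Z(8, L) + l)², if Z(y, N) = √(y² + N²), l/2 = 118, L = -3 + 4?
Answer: (236 + √65)² ≈ 59566.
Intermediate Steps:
L = 1
l = 236 (l = 2*118 = 236)
Z(y, N) = √(N² + y²)
(Z(8, L) + l)² = (√(1² + 8²) + 236)² = (√(1 + 64) + 236)² = (√65 + 236)² = (236 + √65)²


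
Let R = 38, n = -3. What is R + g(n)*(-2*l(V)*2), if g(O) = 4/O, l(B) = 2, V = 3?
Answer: 146/3 ≈ 48.667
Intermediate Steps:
R + g(n)*(-2*l(V)*2) = 38 + (4/(-3))*(-2*2*2) = 38 + (4*(-⅓))*(-4*2) = 38 - 4/3*(-8) = 38 + 32/3 = 146/3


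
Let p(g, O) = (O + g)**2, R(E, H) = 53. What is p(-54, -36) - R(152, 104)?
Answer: 8047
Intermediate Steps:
p(-54, -36) - R(152, 104) = (-36 - 54)**2 - 1*53 = (-90)**2 - 53 = 8100 - 53 = 8047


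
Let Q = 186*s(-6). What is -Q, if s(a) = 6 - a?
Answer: -2232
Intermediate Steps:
Q = 2232 (Q = 186*(6 - 1*(-6)) = 186*(6 + 6) = 186*12 = 2232)
-Q = -1*2232 = -2232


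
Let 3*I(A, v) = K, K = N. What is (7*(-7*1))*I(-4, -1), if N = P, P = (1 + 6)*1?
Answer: -343/3 ≈ -114.33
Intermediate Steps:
P = 7 (P = 7*1 = 7)
N = 7
K = 7
I(A, v) = 7/3 (I(A, v) = (⅓)*7 = 7/3)
(7*(-7*1))*I(-4, -1) = (7*(-7*1))*(7/3) = (7*(-7))*(7/3) = -49*7/3 = -343/3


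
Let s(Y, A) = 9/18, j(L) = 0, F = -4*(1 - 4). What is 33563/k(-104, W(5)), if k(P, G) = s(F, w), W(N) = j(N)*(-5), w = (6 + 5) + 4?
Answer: 67126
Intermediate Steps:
F = 12 (F = -4*(-3) = -1*(-12) = 12)
w = 15 (w = 11 + 4 = 15)
s(Y, A) = 1/2 (s(Y, A) = 9*(1/18) = 1/2)
W(N) = 0 (W(N) = 0*(-5) = 0)
k(P, G) = 1/2
33563/k(-104, W(5)) = 33563/(1/2) = 33563*2 = 67126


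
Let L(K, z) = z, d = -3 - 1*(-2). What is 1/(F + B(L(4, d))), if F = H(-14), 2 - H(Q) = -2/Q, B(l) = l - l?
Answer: 7/13 ≈ 0.53846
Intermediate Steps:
d = -1 (d = -3 + 2 = -1)
B(l) = 0
H(Q) = 2 + 2/Q (H(Q) = 2 - (-2)/Q = 2 + 2/Q)
F = 13/7 (F = 2 + 2/(-14) = 2 + 2*(-1/14) = 2 - ⅐ = 13/7 ≈ 1.8571)
1/(F + B(L(4, d))) = 1/(13/7 + 0) = 1/(13/7) = 7/13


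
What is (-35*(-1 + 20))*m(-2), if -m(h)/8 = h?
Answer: -10640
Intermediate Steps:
m(h) = -8*h
(-35*(-1 + 20))*m(-2) = (-35*(-1 + 20))*(-8*(-2)) = -35*19*16 = -665*16 = -10640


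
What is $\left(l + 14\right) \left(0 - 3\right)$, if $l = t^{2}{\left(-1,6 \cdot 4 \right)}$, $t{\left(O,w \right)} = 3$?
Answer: $-69$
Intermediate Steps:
$l = 9$ ($l = 3^{2} = 9$)
$\left(l + 14\right) \left(0 - 3\right) = \left(9 + 14\right) \left(0 - 3\right) = 23 \left(-3\right) = -69$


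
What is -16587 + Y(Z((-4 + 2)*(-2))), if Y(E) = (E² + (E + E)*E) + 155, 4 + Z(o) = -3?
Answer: -16285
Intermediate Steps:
Z(o) = -7 (Z(o) = -4 - 3 = -7)
Y(E) = 155 + 3*E² (Y(E) = (E² + (2*E)*E) + 155 = (E² + 2*E²) + 155 = 3*E² + 155 = 155 + 3*E²)
-16587 + Y(Z((-4 + 2)*(-2))) = -16587 + (155 + 3*(-7)²) = -16587 + (155 + 3*49) = -16587 + (155 + 147) = -16587 + 302 = -16285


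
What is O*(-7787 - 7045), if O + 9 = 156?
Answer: -2180304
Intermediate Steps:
O = 147 (O = -9 + 156 = 147)
O*(-7787 - 7045) = 147*(-7787 - 7045) = 147*(-14832) = -2180304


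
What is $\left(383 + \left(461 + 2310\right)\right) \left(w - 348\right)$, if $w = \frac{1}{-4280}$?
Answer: $- \frac{2348848457}{2140} \approx -1.0976 \cdot 10^{6}$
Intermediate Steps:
$w = - \frac{1}{4280} \approx -0.00023364$
$\left(383 + \left(461 + 2310\right)\right) \left(w - 348\right) = \left(383 + \left(461 + 2310\right)\right) \left(- \frac{1}{4280} - 348\right) = \left(383 + 2771\right) \left(- \frac{1489441}{4280}\right) = 3154 \left(- \frac{1489441}{4280}\right) = - \frac{2348848457}{2140}$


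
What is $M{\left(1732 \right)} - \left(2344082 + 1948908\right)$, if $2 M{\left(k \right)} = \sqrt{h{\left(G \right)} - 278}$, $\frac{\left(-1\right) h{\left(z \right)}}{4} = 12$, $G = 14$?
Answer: $-4292990 + \frac{i \sqrt{326}}{2} \approx -4.293 \cdot 10^{6} + 9.0277 i$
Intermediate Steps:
$h{\left(z \right)} = -48$ ($h{\left(z \right)} = \left(-4\right) 12 = -48$)
$M{\left(k \right)} = \frac{i \sqrt{326}}{2}$ ($M{\left(k \right)} = \frac{\sqrt{-48 - 278}}{2} = \frac{\sqrt{-326}}{2} = \frac{i \sqrt{326}}{2}$)
$M{\left(1732 \right)} - \left(2344082 + 1948908\right) = \frac{i \sqrt{326}}{2} - \left(2344082 + 1948908\right) = \frac{i \sqrt{326}}{2} - 4292990 = -4292990 + \frac{i \sqrt{326}}{2}$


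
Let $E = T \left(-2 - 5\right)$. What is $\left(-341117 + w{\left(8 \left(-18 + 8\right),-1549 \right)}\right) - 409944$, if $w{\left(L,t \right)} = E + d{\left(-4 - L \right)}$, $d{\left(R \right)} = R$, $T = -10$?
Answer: $-750915$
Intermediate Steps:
$E = 70$ ($E = - 10 \left(-2 - 5\right) = \left(-10\right) \left(-7\right) = 70$)
$w{\left(L,t \right)} = 66 - L$ ($w{\left(L,t \right)} = 70 - \left(4 + L\right) = 66 - L$)
$\left(-341117 + w{\left(8 \left(-18 + 8\right),-1549 \right)}\right) - 409944 = \left(-341117 - \left(-66 + 8 \left(-18 + 8\right)\right)\right) - 409944 = \left(-341117 - \left(-66 + 8 \left(-10\right)\right)\right) - 409944 = \left(-341117 + \left(66 - -80\right)\right) - 409944 = \left(-341117 + \left(66 + 80\right)\right) - 409944 = \left(-341117 + 146\right) - 409944 = -340971 - 409944 = -750915$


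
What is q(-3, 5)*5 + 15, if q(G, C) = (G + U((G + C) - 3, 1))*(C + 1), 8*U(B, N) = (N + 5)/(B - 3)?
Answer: -645/8 ≈ -80.625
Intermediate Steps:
U(B, N) = (5 + N)/(8*(-3 + B)) (U(B, N) = ((N + 5)/(B - 3))/8 = ((5 + N)/(-3 + B))/8 = (5 + N)/(8*(-3 + B)))
q(G, C) = (1 + C)*(G + 3/(4*(-6 + C + G))) (q(G, C) = (G + (5 + 1)/(8*(-3 + ((G + C) - 3))))*(C + 1) = (G + (1/8)*6/(-3 + ((C + G) - 3)))*(1 + C) = (G + (1/8)*6/(-3 + (-3 + C + G)))*(1 + C) = (G + (1/8)*6/(-6 + C + G))*(1 + C) = (G + 3/(4*(-6 + C + G)))*(1 + C) = (1 + C)*(G + 3/(4*(-6 + C + G))))
q(-3, 5)*5 + 15 = ((3/4 + (3/4)*5 - 3*(1 + 5)*(-6 + 5 - 3))/(-6 + 5 - 3))*5 + 15 = ((3/4 + 15/4 - 3*6*(-4))/(-4))*5 + 15 = -(3/4 + 15/4 + 72)/4*5 + 15 = -1/4*153/2*5 + 15 = -153/8*5 + 15 = -765/8 + 15 = -645/8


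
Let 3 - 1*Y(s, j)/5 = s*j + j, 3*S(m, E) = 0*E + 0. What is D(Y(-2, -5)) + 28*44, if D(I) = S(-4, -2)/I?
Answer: 1232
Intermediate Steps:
S(m, E) = 0 (S(m, E) = (0*E + 0)/3 = (0 + 0)/3 = (⅓)*0 = 0)
Y(s, j) = 15 - 5*j - 5*j*s (Y(s, j) = 15 - 5*(s*j + j) = 15 - 5*(j*s + j) = 15 - 5*(j + j*s) = 15 + (-5*j - 5*j*s) = 15 - 5*j - 5*j*s)
D(I) = 0 (D(I) = 0/I = 0)
D(Y(-2, -5)) + 28*44 = 0 + 28*44 = 0 + 1232 = 1232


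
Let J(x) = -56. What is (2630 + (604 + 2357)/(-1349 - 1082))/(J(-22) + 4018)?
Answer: 6390569/9631622 ≈ 0.66350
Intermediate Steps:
(2630 + (604 + 2357)/(-1349 - 1082))/(J(-22) + 4018) = (2630 + (604 + 2357)/(-1349 - 1082))/(-56 + 4018) = (2630 + 2961/(-2431))/3962 = (2630 + 2961*(-1/2431))*(1/3962) = (2630 - 2961/2431)*(1/3962) = (6390569/2431)*(1/3962) = 6390569/9631622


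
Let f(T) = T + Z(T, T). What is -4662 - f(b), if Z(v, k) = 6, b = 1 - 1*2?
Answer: -4667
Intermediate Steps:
b = -1 (b = 1 - 2 = -1)
f(T) = 6 + T (f(T) = T + 6 = 6 + T)
-4662 - f(b) = -4662 - (6 - 1) = -4662 - 1*5 = -4662 - 5 = -4667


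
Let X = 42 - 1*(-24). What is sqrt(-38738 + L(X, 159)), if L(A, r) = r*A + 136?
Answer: 2*I*sqrt(7027) ≈ 167.65*I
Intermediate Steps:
X = 66 (X = 42 + 24 = 66)
L(A, r) = 136 + A*r (L(A, r) = A*r + 136 = 136 + A*r)
sqrt(-38738 + L(X, 159)) = sqrt(-38738 + (136 + 66*159)) = sqrt(-38738 + (136 + 10494)) = sqrt(-38738 + 10630) = sqrt(-28108) = 2*I*sqrt(7027)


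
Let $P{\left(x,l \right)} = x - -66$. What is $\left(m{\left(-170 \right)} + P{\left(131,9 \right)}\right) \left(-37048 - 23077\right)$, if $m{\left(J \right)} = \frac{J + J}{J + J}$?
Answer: $-11904750$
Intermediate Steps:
$m{\left(J \right)} = 1$ ($m{\left(J \right)} = \frac{2 J}{2 J} = 2 J \frac{1}{2 J} = 1$)
$P{\left(x,l \right)} = 66 + x$ ($P{\left(x,l \right)} = x + 66 = 66 + x$)
$\left(m{\left(-170 \right)} + P{\left(131,9 \right)}\right) \left(-37048 - 23077\right) = \left(1 + \left(66 + 131\right)\right) \left(-37048 - 23077\right) = \left(1 + 197\right) \left(-60125\right) = 198 \left(-60125\right) = -11904750$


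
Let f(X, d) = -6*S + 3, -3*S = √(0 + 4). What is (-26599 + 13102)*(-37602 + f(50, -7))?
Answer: 507419715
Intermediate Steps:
S = -⅔ (S = -√(0 + 4)/3 = -√4/3 = -⅓*2 = -⅔ ≈ -0.66667)
f(X, d) = 7 (f(X, d) = -6*(-⅔) + 3 = 4 + 3 = 7)
(-26599 + 13102)*(-37602 + f(50, -7)) = (-26599 + 13102)*(-37602 + 7) = -13497*(-37595) = 507419715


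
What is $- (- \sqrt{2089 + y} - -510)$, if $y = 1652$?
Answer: $-510 + \sqrt{3741} \approx -448.84$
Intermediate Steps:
$- (- \sqrt{2089 + y} - -510) = - (- \sqrt{2089 + 1652} - -510) = - (- \sqrt{3741} + 510) = - (510 - \sqrt{3741}) = -510 + \sqrt{3741}$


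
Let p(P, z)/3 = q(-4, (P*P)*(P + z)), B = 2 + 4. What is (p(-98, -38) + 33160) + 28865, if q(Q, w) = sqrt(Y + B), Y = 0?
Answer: 62025 + 3*sqrt(6) ≈ 62032.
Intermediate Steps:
B = 6
q(Q, w) = sqrt(6) (q(Q, w) = sqrt(0 + 6) = sqrt(6))
p(P, z) = 3*sqrt(6)
(p(-98, -38) + 33160) + 28865 = (3*sqrt(6) + 33160) + 28865 = (33160 + 3*sqrt(6)) + 28865 = 62025 + 3*sqrt(6)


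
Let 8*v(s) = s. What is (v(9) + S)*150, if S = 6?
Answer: 4275/4 ≈ 1068.8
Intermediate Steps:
v(s) = s/8
(v(9) + S)*150 = ((1/8)*9 + 6)*150 = (9/8 + 6)*150 = (57/8)*150 = 4275/4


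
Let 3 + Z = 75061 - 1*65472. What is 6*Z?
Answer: 57516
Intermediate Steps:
Z = 9586 (Z = -3 + (75061 - 1*65472) = -3 + (75061 - 65472) = -3 + 9589 = 9586)
6*Z = 6*9586 = 57516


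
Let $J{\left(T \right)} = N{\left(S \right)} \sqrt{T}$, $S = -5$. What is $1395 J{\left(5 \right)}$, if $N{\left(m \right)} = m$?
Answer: $- 6975 \sqrt{5} \approx -15597.0$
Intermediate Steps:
$J{\left(T \right)} = - 5 \sqrt{T}$
$1395 J{\left(5 \right)} = 1395 \left(- 5 \sqrt{5}\right) = - 6975 \sqrt{5}$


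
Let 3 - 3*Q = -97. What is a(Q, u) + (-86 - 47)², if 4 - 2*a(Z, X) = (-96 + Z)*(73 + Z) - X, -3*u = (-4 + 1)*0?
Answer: 189205/9 ≈ 21023.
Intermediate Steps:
u = 0 (u = -(-4 + 1)*0/3 = -(-1)*0 = -⅓*0 = 0)
Q = 100/3 (Q = 1 - ⅓*(-97) = 1 + 97/3 = 100/3 ≈ 33.333)
a(Z, X) = 2 + X/2 - (-96 + Z)*(73 + Z)/2 (a(Z, X) = 2 - ((-96 + Z)*(73 + Z) - X)/2 = 2 - (-X + (-96 + Z)*(73 + Z))/2 = 2 + (X/2 - (-96 + Z)*(73 + Z)/2) = 2 + X/2 - (-96 + Z)*(73 + Z)/2)
a(Q, u) + (-86 - 47)² = (3506 + (½)*0 - (100/3)²/2 + (23/2)*(100/3)) + (-86 - 47)² = (3506 + 0 - ½*10000/9 + 1150/3) + (-133)² = (3506 + 0 - 5000/9 + 1150/3) + 17689 = 30004/9 + 17689 = 189205/9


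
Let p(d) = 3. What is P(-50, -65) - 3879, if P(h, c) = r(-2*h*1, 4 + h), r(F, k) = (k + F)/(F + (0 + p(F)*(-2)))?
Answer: -182286/47 ≈ -3878.4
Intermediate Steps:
r(F, k) = (F + k)/(-6 + F) (r(F, k) = (k + F)/(F + (0 + 3*(-2))) = (F + k)/(F + (0 - 6)) = (F + k)/(F - 6) = (F + k)/(-6 + F))
P(h, c) = (4 - h)/(-6 - 2*h) (P(h, c) = (-2*h*1 + (4 + h))/(-6 - 2*h*1) = (-2*h + (4 + h))/(-6 - 2*h) = (4 - h)/(-6 - 2*h))
P(-50, -65) - 3879 = (-4 - 50)/(2*(3 - 50)) - 3879 = (½)*(-54)/(-47) - 3879 = (½)*(-1/47)*(-54) - 3879 = 27/47 - 3879 = -182286/47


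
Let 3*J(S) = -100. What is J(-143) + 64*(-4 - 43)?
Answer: -9124/3 ≈ -3041.3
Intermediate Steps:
J(S) = -100/3 (J(S) = (1/3)*(-100) = -100/3)
J(-143) + 64*(-4 - 43) = -100/3 + 64*(-4 - 43) = -100/3 + 64*(-47) = -100/3 - 3008 = -9124/3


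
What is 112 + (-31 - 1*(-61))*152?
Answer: 4672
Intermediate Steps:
112 + (-31 - 1*(-61))*152 = 112 + (-31 + 61)*152 = 112 + 30*152 = 112 + 4560 = 4672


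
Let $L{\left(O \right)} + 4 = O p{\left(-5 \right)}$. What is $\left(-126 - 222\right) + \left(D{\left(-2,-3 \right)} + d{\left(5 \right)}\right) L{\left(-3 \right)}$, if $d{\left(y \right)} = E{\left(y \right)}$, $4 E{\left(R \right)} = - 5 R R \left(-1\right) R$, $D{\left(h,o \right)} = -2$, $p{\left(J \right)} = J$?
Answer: $\frac{5395}{4} \approx 1348.8$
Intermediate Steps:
$L{\left(O \right)} = -4 - 5 O$ ($L{\left(O \right)} = -4 + O \left(-5\right) = -4 - 5 O$)
$E{\left(R \right)} = \frac{5 R^{3}}{4}$ ($E{\left(R \right)} = \frac{- 5 R R \left(-1\right) R}{4} = \frac{- 5 R - R R}{4} = \frac{- 5 R \left(- R^{2}\right)}{4} = \frac{5 R^{3}}{4}$)
$d{\left(y \right)} = \frac{5 y^{3}}{4}$
$\left(-126 - 222\right) + \left(D{\left(-2,-3 \right)} + d{\left(5 \right)}\right) L{\left(-3 \right)} = \left(-126 - 222\right) + \left(-2 + \frac{5 \cdot 5^{3}}{4}\right) \left(-4 - -15\right) = -348 + \left(-2 + \frac{5}{4} \cdot 125\right) \left(-4 + 15\right) = -348 + \left(-2 + \frac{625}{4}\right) 11 = -348 + \frac{617}{4} \cdot 11 = -348 + \frac{6787}{4} = \frac{5395}{4}$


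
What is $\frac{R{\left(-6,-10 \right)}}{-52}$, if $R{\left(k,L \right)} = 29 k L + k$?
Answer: $- \frac{867}{26} \approx -33.346$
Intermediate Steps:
$R{\left(k,L \right)} = k + 29 L k$ ($R{\left(k,L \right)} = 29 L k + k = k + 29 L k$)
$\frac{R{\left(-6,-10 \right)}}{-52} = \frac{\left(-6\right) \left(1 + 29 \left(-10\right)\right)}{-52} = - 6 \left(1 - 290\right) \left(- \frac{1}{52}\right) = \left(-6\right) \left(-289\right) \left(- \frac{1}{52}\right) = 1734 \left(- \frac{1}{52}\right) = - \frac{867}{26}$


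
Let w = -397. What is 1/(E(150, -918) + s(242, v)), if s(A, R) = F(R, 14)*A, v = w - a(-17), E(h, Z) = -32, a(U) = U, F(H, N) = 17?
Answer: 1/4082 ≈ 0.00024498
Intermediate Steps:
v = -380 (v = -397 - 1*(-17) = -397 + 17 = -380)
s(A, R) = 17*A
1/(E(150, -918) + s(242, v)) = 1/(-32 + 17*242) = 1/(-32 + 4114) = 1/4082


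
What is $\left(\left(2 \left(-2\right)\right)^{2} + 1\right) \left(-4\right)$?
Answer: $-68$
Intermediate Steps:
$\left(\left(2 \left(-2\right)\right)^{2} + 1\right) \left(-4\right) = \left(\left(-4\right)^{2} + 1\right) \left(-4\right) = \left(16 + 1\right) \left(-4\right) = 17 \left(-4\right) = -68$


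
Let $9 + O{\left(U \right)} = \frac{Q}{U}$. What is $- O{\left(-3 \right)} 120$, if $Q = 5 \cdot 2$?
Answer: $1480$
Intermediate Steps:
$Q = 10$
$O{\left(U \right)} = -9 + \frac{10}{U}$
$- O{\left(-3 \right)} 120 = - (-9 + \frac{10}{-3}) 120 = - (-9 + 10 \left(- \frac{1}{3}\right)) 120 = - (-9 - \frac{10}{3}) 120 = \left(-1\right) \left(- \frac{37}{3}\right) 120 = \frac{37}{3} \cdot 120 = 1480$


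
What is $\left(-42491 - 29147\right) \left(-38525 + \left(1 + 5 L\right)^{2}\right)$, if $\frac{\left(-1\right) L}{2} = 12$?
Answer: $1745388232$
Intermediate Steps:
$L = -24$ ($L = \left(-2\right) 12 = -24$)
$\left(-42491 - 29147\right) \left(-38525 + \left(1 + 5 L\right)^{2}\right) = \left(-42491 - 29147\right) \left(-38525 + \left(1 + 5 \left(-24\right)\right)^{2}\right) = - 71638 \left(-38525 + \left(1 - 120\right)^{2}\right) = - 71638 \left(-38525 + \left(-119\right)^{2}\right) = - 71638 \left(-38525 + 14161\right) = \left(-71638\right) \left(-24364\right) = 1745388232$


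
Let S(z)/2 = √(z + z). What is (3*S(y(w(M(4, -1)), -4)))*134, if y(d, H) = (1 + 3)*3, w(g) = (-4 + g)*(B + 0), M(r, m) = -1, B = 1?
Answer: 1608*√6 ≈ 3938.8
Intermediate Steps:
w(g) = -4 + g (w(g) = (-4 + g)*(1 + 0) = (-4 + g)*1 = -4 + g)
y(d, H) = 12 (y(d, H) = 4*3 = 12)
S(z) = 2*√2*√z (S(z) = 2*√(z + z) = 2*√(2*z) = 2*(√2*√z) = 2*√2*√z)
(3*S(y(w(M(4, -1)), -4)))*134 = (3*(2*√2*√12))*134 = (3*(2*√2*(2*√3)))*134 = (3*(4*√6))*134 = (12*√6)*134 = 1608*√6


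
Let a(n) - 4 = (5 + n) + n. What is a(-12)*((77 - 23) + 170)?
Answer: -3360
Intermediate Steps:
a(n) = 9 + 2*n (a(n) = 4 + ((5 + n) + n) = 4 + (5 + 2*n) = 9 + 2*n)
a(-12)*((77 - 23) + 170) = (9 + 2*(-12))*((77 - 23) + 170) = (9 - 24)*(54 + 170) = -15*224 = -3360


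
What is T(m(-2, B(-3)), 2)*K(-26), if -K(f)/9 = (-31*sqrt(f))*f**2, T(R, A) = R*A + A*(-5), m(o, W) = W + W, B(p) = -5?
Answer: -5658120*I*sqrt(26) ≈ -2.8851e+7*I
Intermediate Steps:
m(o, W) = 2*W
T(R, A) = -5*A + A*R (T(R, A) = A*R - 5*A = -5*A + A*R)
K(f) = 279*f**(5/2) (K(f) = -9*(-31*sqrt(f))*f**2 = -(-279)*f**(5/2) = 279*f**(5/2))
T(m(-2, B(-3)), 2)*K(-26) = (2*(-5 + 2*(-5)))*(279*(-26)**(5/2)) = (2*(-5 - 10))*(279*(676*I*sqrt(26))) = (2*(-15))*(188604*I*sqrt(26)) = -5658120*I*sqrt(26)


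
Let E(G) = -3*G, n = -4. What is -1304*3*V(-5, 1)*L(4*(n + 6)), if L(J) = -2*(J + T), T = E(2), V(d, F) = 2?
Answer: 31296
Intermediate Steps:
T = -6 (T = -3*2 = -6)
L(J) = 12 - 2*J (L(J) = -2*(J - 6) = -2*(-6 + J) = 12 - 2*J)
-1304*3*V(-5, 1)*L(4*(n + 6)) = -1304*3*2*(12 - 8*(-4 + 6)) = -7824*(12 - 8*2) = -7824*(12 - 2*8) = -7824*(12 - 16) = -7824*(-4) = -1304*(-24) = 31296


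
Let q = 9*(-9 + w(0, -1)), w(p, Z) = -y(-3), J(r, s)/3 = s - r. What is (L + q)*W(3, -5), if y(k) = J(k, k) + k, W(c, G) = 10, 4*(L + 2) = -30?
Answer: -635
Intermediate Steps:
L = -19/2 (L = -2 + (¼)*(-30) = -2 - 15/2 = -19/2 ≈ -9.5000)
J(r, s) = -3*r + 3*s (J(r, s) = 3*(s - r) = -3*r + 3*s)
y(k) = k (y(k) = (-3*k + 3*k) + k = 0 + k = k)
w(p, Z) = 3 (w(p, Z) = -1*(-3) = 3)
q = -54 (q = 9*(-9 + 3) = 9*(-6) = -54)
(L + q)*W(3, -5) = (-19/2 - 54)*10 = -127/2*10 = -635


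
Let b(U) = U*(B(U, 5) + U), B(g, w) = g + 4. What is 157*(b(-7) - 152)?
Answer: -12874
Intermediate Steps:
B(g, w) = 4 + g
b(U) = U*(4 + 2*U) (b(U) = U*((4 + U) + U) = U*(4 + 2*U))
157*(b(-7) - 152) = 157*(2*(-7)*(2 - 7) - 152) = 157*(2*(-7)*(-5) - 152) = 157*(70 - 152) = 157*(-82) = -12874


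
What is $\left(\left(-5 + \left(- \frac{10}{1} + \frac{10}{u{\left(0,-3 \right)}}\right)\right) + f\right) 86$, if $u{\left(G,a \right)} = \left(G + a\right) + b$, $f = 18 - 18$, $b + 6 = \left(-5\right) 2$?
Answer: $- \frac{25370}{19} \approx -1335.3$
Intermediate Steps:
$b = -16$ ($b = -6 - 10 = -16$)
$f = 0$ ($f = 18 - 18 = 0$)
$u{\left(G,a \right)} = -16 + G + a$ ($u{\left(G,a \right)} = \left(G + a\right) - 16 = -16 + G + a$)
$\left(\left(-5 + \left(- \frac{10}{1} + \frac{10}{u{\left(0,-3 \right)}}\right)\right) + f\right) 86 = \left(\left(-5 + \left(- \frac{10}{1} + \frac{10}{-16 + 0 - 3}\right)\right) + 0\right) 86 = \left(\left(-5 + \left(\left(-10\right) 1 + \frac{10}{-19}\right)\right) + 0\right) 86 = \left(\left(-5 + \left(-10 + 10 \left(- \frac{1}{19}\right)\right)\right) + 0\right) 86 = \left(\left(-5 - \frac{200}{19}\right) + 0\right) 86 = \left(- \frac{295}{19} + 0\right) 86 = \left(- \frac{295}{19}\right) 86 = - \frac{25370}{19}$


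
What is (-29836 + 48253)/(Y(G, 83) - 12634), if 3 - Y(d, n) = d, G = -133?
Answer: -6139/4166 ≈ -1.4736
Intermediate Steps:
Y(d, n) = 3 - d
(-29836 + 48253)/(Y(G, 83) - 12634) = (-29836 + 48253)/((3 - 1*(-133)) - 12634) = 18417/((3 + 133) - 12634) = 18417/(136 - 12634) = 18417/(-12498) = 18417*(-1/12498) = -6139/4166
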